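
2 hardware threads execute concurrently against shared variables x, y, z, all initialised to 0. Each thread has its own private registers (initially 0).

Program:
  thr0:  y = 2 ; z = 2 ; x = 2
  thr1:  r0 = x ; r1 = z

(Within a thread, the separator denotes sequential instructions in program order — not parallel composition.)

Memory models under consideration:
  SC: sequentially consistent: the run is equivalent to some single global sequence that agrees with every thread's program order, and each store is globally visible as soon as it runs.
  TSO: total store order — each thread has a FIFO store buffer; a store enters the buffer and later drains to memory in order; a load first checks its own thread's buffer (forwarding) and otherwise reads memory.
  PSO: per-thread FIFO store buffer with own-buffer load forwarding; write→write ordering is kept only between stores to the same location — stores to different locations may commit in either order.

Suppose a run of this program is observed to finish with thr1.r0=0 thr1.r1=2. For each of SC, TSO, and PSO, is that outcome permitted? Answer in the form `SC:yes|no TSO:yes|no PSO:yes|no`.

outcome vector order: (thr1.r0,thr1.r1)
[SC] allowed = {0/0; 0/2; 2/2}
[TSO] allowed = {0/0; 0/2; 2/2}
[PSO] allowed = {0/0; 0/2; 2/0; 2/2}
target 0/2 ∈ {SC,TSO,PSO}

SC:yes TSO:yes PSO:yes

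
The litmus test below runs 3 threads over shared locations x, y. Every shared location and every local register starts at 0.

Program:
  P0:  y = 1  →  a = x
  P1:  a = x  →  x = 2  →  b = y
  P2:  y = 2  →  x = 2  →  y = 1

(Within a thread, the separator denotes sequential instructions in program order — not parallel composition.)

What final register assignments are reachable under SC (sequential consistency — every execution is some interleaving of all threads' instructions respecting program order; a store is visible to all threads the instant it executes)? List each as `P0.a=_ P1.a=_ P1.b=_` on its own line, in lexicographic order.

outcome vector order: (P0.a,P1.a,P1.b)
|SC outcomes| = 9

P0.a=0 P1.a=0 P1.b=1
P0.a=0 P1.a=0 P1.b=2
P0.a=0 P1.a=2 P1.b=1
P0.a=0 P1.a=2 P1.b=2
P0.a=2 P1.a=0 P1.b=0
P0.a=2 P1.a=0 P1.b=1
P0.a=2 P1.a=0 P1.b=2
P0.a=2 P1.a=2 P1.b=1
P0.a=2 P1.a=2 P1.b=2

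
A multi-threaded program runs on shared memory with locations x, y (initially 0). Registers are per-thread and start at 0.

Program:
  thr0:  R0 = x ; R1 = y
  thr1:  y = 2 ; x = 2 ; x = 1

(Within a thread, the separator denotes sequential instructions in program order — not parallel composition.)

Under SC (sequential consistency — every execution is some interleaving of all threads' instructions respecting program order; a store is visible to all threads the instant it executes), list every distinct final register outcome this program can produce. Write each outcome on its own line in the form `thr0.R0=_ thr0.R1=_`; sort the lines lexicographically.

thr0.R0=0 thr0.R1=0
thr0.R0=0 thr0.R1=2
thr0.R0=1 thr0.R1=2
thr0.R0=2 thr0.R1=2

outcome vector order: (thr0.R0,thr0.R1)
|SC outcomes| = 4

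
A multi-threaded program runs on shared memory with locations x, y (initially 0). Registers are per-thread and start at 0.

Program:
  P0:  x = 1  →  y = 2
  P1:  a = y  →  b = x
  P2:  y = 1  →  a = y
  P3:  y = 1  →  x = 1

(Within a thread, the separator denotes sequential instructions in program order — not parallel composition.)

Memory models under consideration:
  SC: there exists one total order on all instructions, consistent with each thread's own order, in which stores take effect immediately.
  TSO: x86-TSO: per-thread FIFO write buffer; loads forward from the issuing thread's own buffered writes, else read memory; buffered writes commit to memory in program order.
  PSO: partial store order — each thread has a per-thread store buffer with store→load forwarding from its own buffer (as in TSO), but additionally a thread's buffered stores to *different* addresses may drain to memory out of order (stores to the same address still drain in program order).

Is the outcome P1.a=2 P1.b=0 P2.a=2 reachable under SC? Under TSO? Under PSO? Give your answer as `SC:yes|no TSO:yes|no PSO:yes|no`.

outcome vector order: (P1.a,P1.b,P2.a)
SC (10): 0/0/1 0/0/2 0/1/1 0/1/2 1/0/1 1/0/2 1/1/1 1/1/2 2/1/1 2/1/2
TSO (10): 0/0/1 0/0/2 0/1/1 0/1/2 1/0/1 1/0/2 1/1/1 1/1/2 2/1/1 2/1/2
PSO (12): 0/0/1 0/0/2 0/1/1 0/1/2 1/0/1 1/0/2 1/1/1 1/1/2 2/0/1 2/0/2 2/1/1 2/1/2
target 2/0/2 ∈ {PSO}

SC:no TSO:no PSO:yes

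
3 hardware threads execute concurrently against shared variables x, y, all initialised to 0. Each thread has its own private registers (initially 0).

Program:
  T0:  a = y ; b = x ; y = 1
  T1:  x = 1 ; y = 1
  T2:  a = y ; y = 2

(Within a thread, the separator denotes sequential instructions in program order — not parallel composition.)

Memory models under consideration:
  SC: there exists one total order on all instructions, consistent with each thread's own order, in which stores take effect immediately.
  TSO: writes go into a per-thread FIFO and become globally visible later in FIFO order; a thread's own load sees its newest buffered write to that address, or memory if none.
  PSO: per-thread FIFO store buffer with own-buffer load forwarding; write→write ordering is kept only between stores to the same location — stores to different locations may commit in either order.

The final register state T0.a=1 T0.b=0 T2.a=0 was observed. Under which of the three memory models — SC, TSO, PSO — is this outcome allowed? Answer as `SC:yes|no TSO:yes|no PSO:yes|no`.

outcome vector order: (T0.a,T0.b,T2.a)
SC: 9 outcomes — {<0 0 0>; <0 0 1>; <0 1 0>; <0 1 1>; <1 1 0>; <1 1 1>; <2 0 0>; <2 1 0>; <2 1 1>}
TSO: 9 outcomes — {<0 0 0>; <0 0 1>; <0 1 0>; <0 1 1>; <1 1 0>; <1 1 1>; <2 0 0>; <2 1 0>; <2 1 1>}
PSO: 12 outcomes — {<0 0 0>; <0 0 1>; <0 1 0>; <0 1 1>; <1 0 0>; <1 0 1>; <1 1 0>; <1 1 1>; <2 0 0>; <2 0 1>; <2 1 0>; <2 1 1>}
target <1 0 0> ∈ {PSO}

SC:no TSO:no PSO:yes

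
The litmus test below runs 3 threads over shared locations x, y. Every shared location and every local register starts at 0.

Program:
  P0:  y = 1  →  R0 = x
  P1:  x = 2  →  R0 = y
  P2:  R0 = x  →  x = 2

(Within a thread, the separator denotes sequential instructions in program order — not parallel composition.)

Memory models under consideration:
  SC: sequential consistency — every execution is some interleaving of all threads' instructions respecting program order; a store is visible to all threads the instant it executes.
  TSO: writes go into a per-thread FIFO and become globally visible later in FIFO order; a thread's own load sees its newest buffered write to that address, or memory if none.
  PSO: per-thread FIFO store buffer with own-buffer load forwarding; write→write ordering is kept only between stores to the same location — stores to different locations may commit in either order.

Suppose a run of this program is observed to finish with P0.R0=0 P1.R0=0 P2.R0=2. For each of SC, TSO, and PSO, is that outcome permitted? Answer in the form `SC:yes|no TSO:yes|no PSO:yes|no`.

outcome vector order: (P0.R0,P1.R0,P2.R0)
under SC → 0/1/0, 0/1/2, 2/0/0, 2/0/2, 2/1/0, 2/1/2
under TSO → 0/0/0, 0/0/2, 0/1/0, 0/1/2, 2/0/0, 2/0/2, 2/1/0, 2/1/2
under PSO → 0/0/0, 0/0/2, 0/1/0, 0/1/2, 2/0/0, 2/0/2, 2/1/0, 2/1/2
target 0/0/2 ∈ {TSO,PSO}

SC:no TSO:yes PSO:yes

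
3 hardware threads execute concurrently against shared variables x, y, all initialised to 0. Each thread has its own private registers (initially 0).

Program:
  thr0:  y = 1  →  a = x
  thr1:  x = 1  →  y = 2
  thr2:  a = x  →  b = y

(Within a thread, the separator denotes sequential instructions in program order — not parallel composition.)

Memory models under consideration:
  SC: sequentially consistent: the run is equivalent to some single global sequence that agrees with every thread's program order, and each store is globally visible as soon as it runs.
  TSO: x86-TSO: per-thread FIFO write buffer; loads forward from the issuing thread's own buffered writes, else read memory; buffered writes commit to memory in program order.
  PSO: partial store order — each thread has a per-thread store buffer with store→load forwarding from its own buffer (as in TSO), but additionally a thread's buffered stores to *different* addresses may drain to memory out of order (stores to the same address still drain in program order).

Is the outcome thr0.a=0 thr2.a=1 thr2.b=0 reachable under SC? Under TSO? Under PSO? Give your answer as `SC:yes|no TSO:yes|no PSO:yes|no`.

SC:no TSO:yes PSO:yes

outcome vector order: (thr0.a,thr2.a,thr2.b)
under SC → (0,0,0) (0,0,1) (0,0,2) (0,1,1) (0,1,2) (1,0,0) (1,0,1) (1,0,2) (1,1,0) (1,1,1) (1,1,2)
under TSO → (0,0,0) (0,0,1) (0,0,2) (0,1,0) (0,1,1) (0,1,2) (1,0,0) (1,0,1) (1,0,2) (1,1,0) (1,1,1) (1,1,2)
under PSO → (0,0,0) (0,0,1) (0,0,2) (0,1,0) (0,1,1) (0,1,2) (1,0,0) (1,0,1) (1,0,2) (1,1,0) (1,1,1) (1,1,2)
target (0,1,0) ∈ {TSO,PSO}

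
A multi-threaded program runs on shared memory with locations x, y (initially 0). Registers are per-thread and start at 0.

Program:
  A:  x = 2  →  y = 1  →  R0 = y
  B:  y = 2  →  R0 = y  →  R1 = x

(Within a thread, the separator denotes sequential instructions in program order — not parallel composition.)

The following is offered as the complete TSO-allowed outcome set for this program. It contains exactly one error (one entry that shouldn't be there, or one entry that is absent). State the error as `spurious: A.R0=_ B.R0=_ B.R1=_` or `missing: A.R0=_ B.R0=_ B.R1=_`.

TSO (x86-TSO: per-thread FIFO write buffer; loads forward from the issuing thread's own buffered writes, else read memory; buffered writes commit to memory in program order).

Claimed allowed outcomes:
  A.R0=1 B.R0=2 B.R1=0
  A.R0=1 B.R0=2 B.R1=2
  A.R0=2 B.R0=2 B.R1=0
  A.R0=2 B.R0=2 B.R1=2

missing: A.R0=1 B.R0=1 B.R1=2

outcome vector order: (A.R0,B.R0,B.R1)
TSO: 5 outcomes — {1/1/2; 1/2/0; 1/2/2; 2/2/0; 2/2/2}
TSO∖claimed = {1/1/2}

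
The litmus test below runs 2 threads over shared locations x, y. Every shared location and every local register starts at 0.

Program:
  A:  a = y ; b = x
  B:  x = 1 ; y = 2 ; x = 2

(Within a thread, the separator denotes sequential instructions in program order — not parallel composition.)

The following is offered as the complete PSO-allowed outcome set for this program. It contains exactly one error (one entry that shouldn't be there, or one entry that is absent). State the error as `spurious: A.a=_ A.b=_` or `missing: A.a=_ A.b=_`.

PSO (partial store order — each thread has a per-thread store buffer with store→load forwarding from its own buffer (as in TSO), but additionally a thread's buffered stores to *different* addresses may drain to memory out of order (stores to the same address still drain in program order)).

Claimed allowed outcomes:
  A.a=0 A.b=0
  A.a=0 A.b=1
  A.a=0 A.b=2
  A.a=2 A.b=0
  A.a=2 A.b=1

missing: A.a=2 A.b=2

outcome vector order: (A.a,A.b)
[PSO] allowed = {0/0, 0/1, 0/2, 2/0, 2/1, 2/2}
PSO∖claimed = {2/2}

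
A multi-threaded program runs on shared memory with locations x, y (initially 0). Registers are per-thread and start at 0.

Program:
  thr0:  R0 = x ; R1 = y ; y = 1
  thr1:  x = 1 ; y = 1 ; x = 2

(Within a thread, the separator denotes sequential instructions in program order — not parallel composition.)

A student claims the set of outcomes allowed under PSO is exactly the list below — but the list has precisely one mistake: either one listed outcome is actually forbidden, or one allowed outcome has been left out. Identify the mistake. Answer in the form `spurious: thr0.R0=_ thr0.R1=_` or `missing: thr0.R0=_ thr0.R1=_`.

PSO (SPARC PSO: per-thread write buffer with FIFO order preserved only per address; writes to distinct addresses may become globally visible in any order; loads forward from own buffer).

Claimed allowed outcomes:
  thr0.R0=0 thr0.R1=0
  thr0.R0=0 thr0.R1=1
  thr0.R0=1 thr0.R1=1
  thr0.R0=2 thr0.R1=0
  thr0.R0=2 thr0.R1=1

outcome vector order: (thr0.R0,thr0.R1)
[PSO] allowed = {00 01 10 11 20 21}
PSO∖claimed = {10}

missing: thr0.R0=1 thr0.R1=0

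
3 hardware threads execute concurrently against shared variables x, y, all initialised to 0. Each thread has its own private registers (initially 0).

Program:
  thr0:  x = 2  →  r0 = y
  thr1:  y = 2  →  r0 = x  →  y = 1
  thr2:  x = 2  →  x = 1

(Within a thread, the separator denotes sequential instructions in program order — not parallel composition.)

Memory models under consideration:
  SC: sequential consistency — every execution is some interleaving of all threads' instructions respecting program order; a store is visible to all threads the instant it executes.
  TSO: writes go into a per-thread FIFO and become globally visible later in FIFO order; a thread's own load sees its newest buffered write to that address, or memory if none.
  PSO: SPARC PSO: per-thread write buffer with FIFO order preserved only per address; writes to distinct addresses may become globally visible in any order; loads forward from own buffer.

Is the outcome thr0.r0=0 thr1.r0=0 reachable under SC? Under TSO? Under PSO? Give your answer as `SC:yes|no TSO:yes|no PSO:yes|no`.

SC:no TSO:yes PSO:yes

outcome vector order: (thr0.r0,thr1.r0)
SC: 8 outcomes — {(0,1) (0,2) (1,0) (1,1) (1,2) (2,0) (2,1) (2,2)}
TSO: 9 outcomes — {(0,0) (0,1) (0,2) (1,0) (1,1) (1,2) (2,0) (2,1) (2,2)}
PSO: 9 outcomes — {(0,0) (0,1) (0,2) (1,0) (1,1) (1,2) (2,0) (2,1) (2,2)}
target (0,0) ∈ {TSO,PSO}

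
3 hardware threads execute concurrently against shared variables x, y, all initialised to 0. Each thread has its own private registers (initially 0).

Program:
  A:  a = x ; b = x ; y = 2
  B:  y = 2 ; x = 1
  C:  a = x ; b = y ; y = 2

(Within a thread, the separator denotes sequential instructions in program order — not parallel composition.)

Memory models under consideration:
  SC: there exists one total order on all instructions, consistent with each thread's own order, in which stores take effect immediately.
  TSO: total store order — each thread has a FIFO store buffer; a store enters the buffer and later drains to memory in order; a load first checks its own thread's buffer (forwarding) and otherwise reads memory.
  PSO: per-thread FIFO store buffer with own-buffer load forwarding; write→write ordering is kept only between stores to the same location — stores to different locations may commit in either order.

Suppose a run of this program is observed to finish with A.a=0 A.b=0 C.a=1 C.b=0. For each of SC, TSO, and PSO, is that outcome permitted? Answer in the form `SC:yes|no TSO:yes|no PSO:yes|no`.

outcome vector order: (A.a,A.b,C.a,C.b)
[SC] allowed = {0000 0002 0012 0100 0102 0112 1100 1102 1112}
[TSO] allowed = {0000 0002 0012 0100 0102 0112 1100 1102 1112}
[PSO] allowed = {0000 0002 0010 0012 0100 0102 0110 0112 1100 1102 1110 1112}
target 0010 ∈ {PSO}

SC:no TSO:no PSO:yes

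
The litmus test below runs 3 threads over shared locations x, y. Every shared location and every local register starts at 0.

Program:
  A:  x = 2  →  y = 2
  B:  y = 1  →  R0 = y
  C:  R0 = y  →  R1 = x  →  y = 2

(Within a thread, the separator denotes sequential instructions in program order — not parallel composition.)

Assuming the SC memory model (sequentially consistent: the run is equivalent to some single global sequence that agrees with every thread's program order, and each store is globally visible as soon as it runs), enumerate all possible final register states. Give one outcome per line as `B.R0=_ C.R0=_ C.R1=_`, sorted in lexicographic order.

outcome vector order: (B.R0,C.R0,C.R1)
|SC outcomes| = 10

B.R0=1 C.R0=0 C.R1=0
B.R0=1 C.R0=0 C.R1=2
B.R0=1 C.R0=1 C.R1=0
B.R0=1 C.R0=1 C.R1=2
B.R0=1 C.R0=2 C.R1=2
B.R0=2 C.R0=0 C.R1=0
B.R0=2 C.R0=0 C.R1=2
B.R0=2 C.R0=1 C.R1=0
B.R0=2 C.R0=1 C.R1=2
B.R0=2 C.R0=2 C.R1=2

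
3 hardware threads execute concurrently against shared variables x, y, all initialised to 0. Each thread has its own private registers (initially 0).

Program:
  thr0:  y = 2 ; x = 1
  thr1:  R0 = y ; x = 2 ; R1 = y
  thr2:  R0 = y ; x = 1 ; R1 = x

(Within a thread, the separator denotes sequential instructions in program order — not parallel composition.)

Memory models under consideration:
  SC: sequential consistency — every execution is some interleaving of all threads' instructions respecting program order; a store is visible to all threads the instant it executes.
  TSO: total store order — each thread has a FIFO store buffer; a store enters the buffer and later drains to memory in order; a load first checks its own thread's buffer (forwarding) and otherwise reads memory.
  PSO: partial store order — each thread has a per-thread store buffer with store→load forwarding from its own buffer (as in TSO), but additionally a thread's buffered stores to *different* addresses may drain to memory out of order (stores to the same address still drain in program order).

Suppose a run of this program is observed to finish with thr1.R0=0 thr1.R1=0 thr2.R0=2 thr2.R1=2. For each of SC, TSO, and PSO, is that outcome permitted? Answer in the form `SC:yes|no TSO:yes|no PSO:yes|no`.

outcome vector order: (thr1.R0,thr1.R1,thr2.R0,thr2.R1)
SC: 11 outcomes — {<0 0 0 1> <0 0 0 2> <0 0 2 1> <0 2 0 1> <0 2 0 2> <0 2 2 1> <0 2 2 2> <2 2 0 1> <2 2 0 2> <2 2 2 1> <2 2 2 2>}
TSO: 12 outcomes — {<0 0 0 1> <0 0 0 2> <0 0 2 1> <0 0 2 2> <0 2 0 1> <0 2 0 2> <0 2 2 1> <0 2 2 2> <2 2 0 1> <2 2 0 2> <2 2 2 1> <2 2 2 2>}
PSO: 12 outcomes — {<0 0 0 1> <0 0 0 2> <0 0 2 1> <0 0 2 2> <0 2 0 1> <0 2 0 2> <0 2 2 1> <0 2 2 2> <2 2 0 1> <2 2 0 2> <2 2 2 1> <2 2 2 2>}
target <0 0 2 2> ∈ {TSO,PSO}

SC:no TSO:yes PSO:yes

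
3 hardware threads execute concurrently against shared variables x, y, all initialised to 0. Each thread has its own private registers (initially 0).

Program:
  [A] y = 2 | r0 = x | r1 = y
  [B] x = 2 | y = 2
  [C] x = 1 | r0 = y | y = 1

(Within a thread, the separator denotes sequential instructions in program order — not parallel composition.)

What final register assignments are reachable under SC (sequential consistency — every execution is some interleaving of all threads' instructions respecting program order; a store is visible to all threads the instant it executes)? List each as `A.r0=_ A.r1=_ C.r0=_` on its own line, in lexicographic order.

A.r0=0 A.r1=1 C.r0=2
A.r0=0 A.r1=2 C.r0=2
A.r0=1 A.r1=1 C.r0=0
A.r0=1 A.r1=1 C.r0=2
A.r0=1 A.r1=2 C.r0=0
A.r0=1 A.r1=2 C.r0=2
A.r0=2 A.r1=1 C.r0=0
A.r0=2 A.r1=1 C.r0=2
A.r0=2 A.r1=2 C.r0=0
A.r0=2 A.r1=2 C.r0=2

outcome vector order: (A.r0,A.r1,C.r0)
|SC outcomes| = 10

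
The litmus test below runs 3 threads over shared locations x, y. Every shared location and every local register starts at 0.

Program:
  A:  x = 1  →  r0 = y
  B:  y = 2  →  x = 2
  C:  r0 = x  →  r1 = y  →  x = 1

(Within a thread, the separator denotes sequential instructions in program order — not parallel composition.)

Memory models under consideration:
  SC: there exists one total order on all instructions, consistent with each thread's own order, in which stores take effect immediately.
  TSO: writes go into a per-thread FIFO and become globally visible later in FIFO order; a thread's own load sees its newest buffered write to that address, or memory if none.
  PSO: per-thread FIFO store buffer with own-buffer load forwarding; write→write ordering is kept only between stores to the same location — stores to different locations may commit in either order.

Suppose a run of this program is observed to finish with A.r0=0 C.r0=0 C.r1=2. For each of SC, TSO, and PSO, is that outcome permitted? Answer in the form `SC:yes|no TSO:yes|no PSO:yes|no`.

SC:yes TSO:yes PSO:yes

outcome vector order: (A.r0,C.r0,C.r1)
SC (10): (0,0,0); (0,0,2); (0,1,0); (0,1,2); (0,2,2); (2,0,0); (2,0,2); (2,1,0); (2,1,2); (2,2,2)
TSO (10): (0,0,0); (0,0,2); (0,1,0); (0,1,2); (0,2,2); (2,0,0); (2,0,2); (2,1,0); (2,1,2); (2,2,2)
PSO (12): (0,0,0); (0,0,2); (0,1,0); (0,1,2); (0,2,0); (0,2,2); (2,0,0); (2,0,2); (2,1,0); (2,1,2); (2,2,0); (2,2,2)
target (0,0,2) ∈ {SC,TSO,PSO}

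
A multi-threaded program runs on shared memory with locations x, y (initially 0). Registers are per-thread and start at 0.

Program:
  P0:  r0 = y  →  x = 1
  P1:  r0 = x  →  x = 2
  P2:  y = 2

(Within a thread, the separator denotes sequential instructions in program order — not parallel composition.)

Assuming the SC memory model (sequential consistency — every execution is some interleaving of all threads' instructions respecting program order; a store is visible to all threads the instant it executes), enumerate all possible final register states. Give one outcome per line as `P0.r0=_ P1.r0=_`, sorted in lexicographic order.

P0.r0=0 P1.r0=0
P0.r0=0 P1.r0=1
P0.r0=2 P1.r0=0
P0.r0=2 P1.r0=1

outcome vector order: (P0.r0,P1.r0)
|SC outcomes| = 4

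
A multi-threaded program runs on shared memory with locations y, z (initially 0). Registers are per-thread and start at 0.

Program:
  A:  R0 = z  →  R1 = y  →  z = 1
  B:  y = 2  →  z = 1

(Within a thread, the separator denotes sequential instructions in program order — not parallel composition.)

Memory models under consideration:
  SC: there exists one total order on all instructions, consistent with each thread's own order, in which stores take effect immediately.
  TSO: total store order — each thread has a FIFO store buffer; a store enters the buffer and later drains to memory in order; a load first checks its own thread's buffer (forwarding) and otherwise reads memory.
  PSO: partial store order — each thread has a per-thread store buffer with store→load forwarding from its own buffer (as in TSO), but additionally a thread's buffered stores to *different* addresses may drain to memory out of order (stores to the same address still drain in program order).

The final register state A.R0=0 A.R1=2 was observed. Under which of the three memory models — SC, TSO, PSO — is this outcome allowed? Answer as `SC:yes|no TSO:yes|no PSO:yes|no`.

outcome vector order: (A.R0,A.R1)
under SC → 0/0 0/2 1/2
under TSO → 0/0 0/2 1/2
under PSO → 0/0 0/2 1/0 1/2
target 0/2 ∈ {SC,TSO,PSO}

SC:yes TSO:yes PSO:yes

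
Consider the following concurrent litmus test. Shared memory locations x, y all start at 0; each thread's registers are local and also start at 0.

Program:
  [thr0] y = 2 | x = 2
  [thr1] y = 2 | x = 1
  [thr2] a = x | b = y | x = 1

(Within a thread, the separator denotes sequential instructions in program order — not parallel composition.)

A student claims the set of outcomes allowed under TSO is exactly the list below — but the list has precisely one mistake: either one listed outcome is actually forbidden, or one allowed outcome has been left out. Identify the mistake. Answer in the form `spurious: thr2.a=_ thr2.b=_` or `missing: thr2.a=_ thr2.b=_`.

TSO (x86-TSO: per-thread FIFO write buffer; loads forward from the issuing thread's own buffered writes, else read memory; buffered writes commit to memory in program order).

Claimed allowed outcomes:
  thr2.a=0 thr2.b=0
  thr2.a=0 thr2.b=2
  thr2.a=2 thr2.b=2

missing: thr2.a=1 thr2.b=2

outcome vector order: (thr2.a,thr2.b)
TSO (4): (0,0); (0,2); (1,2); (2,2)
TSO∖claimed = {(1,2)}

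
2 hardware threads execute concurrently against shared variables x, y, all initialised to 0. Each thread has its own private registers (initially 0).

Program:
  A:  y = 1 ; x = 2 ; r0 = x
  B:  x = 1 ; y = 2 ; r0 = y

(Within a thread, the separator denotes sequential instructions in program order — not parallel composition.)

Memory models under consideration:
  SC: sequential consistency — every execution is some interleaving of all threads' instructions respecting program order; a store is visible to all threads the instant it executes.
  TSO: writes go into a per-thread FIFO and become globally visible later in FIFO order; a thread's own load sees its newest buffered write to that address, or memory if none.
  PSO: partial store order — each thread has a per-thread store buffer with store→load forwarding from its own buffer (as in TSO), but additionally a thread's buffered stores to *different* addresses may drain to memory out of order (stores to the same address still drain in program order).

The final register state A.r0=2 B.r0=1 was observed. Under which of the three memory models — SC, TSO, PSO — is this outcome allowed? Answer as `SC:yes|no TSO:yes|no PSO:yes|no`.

outcome vector order: (A.r0,B.r0)
SC: 3 outcomes — {12; 21; 22}
TSO: 3 outcomes — {12; 21; 22}
PSO: 4 outcomes — {11; 12; 21; 22}
target 21 ∈ {SC,TSO,PSO}

SC:yes TSO:yes PSO:yes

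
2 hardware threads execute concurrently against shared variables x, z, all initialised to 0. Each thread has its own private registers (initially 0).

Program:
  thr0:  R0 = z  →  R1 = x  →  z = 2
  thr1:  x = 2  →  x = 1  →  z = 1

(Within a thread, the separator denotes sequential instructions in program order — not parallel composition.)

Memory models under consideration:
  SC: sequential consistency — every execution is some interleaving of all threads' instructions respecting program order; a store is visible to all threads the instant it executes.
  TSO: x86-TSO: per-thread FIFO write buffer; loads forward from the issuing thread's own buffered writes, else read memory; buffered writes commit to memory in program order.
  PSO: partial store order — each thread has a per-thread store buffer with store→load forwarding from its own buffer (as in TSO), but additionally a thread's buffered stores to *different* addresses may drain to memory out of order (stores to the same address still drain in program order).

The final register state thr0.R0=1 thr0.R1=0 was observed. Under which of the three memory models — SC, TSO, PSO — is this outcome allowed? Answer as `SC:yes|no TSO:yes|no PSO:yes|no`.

SC:no TSO:no PSO:yes

outcome vector order: (thr0.R0,thr0.R1)
SC: 4 outcomes — {0/0, 0/1, 0/2, 1/1}
TSO: 4 outcomes — {0/0, 0/1, 0/2, 1/1}
PSO: 6 outcomes — {0/0, 0/1, 0/2, 1/0, 1/1, 1/2}
target 1/0 ∈ {PSO}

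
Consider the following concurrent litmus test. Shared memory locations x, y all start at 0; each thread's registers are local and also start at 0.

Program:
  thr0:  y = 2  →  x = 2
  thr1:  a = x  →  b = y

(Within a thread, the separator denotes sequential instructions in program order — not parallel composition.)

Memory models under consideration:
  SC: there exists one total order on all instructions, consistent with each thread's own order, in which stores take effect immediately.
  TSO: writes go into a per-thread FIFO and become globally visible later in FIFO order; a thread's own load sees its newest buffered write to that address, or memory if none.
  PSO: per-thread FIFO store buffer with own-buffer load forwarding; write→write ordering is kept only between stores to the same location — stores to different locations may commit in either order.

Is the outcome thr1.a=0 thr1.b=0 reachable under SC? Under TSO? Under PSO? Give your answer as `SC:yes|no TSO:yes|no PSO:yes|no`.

outcome vector order: (thr1.a,thr1.b)
under SC → <0 0>; <0 2>; <2 2>
under TSO → <0 0>; <0 2>; <2 2>
under PSO → <0 0>; <0 2>; <2 0>; <2 2>
target <0 0> ∈ {SC,TSO,PSO}

SC:yes TSO:yes PSO:yes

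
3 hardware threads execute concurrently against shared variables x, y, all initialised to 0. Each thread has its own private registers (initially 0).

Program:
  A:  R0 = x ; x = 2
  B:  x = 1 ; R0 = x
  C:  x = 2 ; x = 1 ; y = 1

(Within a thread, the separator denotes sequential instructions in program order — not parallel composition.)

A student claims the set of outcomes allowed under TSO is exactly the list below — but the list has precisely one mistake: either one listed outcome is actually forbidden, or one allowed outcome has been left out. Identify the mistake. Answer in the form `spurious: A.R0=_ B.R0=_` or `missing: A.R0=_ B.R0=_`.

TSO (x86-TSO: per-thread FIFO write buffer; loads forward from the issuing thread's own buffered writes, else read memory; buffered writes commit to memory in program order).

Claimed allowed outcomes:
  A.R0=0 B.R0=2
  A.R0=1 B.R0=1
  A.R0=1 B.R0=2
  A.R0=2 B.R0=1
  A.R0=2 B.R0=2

missing: A.R0=0 B.R0=1

outcome vector order: (A.R0,B.R0)
[TSO] allowed = {(0,1); (0,2); (1,1); (1,2); (2,1); (2,2)}
TSO∖claimed = {(0,1)}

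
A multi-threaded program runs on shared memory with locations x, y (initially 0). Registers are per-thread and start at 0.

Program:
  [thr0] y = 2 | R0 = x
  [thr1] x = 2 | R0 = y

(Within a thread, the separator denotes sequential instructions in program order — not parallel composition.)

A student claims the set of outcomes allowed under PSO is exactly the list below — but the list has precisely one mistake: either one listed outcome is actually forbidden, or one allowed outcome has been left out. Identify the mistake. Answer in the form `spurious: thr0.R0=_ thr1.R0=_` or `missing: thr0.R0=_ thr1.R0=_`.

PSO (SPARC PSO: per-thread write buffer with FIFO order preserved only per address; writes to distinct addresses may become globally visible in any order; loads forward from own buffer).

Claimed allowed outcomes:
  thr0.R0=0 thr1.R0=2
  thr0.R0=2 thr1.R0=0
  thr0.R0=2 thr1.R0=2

missing: thr0.R0=0 thr1.R0=0

outcome vector order: (thr0.R0,thr1.R0)
under PSO → (0,0); (0,2); (2,0); (2,2)
PSO∖claimed = {(0,0)}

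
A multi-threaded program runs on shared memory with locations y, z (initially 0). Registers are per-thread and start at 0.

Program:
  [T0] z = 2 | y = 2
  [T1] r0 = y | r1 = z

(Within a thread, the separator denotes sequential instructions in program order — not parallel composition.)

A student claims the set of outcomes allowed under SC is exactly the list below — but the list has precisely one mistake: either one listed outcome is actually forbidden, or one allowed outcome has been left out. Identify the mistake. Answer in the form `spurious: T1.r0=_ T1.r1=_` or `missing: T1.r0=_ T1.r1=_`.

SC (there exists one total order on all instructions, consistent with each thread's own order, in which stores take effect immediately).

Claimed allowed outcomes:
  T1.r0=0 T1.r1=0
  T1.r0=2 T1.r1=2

outcome vector order: (T1.r0,T1.r1)
[SC] allowed = {(0,0); (0,2); (2,2)}
SC∖claimed = {(0,2)}

missing: T1.r0=0 T1.r1=2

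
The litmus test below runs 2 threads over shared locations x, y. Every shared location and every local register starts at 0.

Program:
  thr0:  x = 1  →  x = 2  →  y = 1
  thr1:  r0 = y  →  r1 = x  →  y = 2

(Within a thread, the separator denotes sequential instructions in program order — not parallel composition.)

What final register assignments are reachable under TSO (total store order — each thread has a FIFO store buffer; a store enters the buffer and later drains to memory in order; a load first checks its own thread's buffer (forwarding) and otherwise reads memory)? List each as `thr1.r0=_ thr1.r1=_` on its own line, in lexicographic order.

outcome vector order: (thr1.r0,thr1.r1)
|TSO outcomes| = 4

thr1.r0=0 thr1.r1=0
thr1.r0=0 thr1.r1=1
thr1.r0=0 thr1.r1=2
thr1.r0=1 thr1.r1=2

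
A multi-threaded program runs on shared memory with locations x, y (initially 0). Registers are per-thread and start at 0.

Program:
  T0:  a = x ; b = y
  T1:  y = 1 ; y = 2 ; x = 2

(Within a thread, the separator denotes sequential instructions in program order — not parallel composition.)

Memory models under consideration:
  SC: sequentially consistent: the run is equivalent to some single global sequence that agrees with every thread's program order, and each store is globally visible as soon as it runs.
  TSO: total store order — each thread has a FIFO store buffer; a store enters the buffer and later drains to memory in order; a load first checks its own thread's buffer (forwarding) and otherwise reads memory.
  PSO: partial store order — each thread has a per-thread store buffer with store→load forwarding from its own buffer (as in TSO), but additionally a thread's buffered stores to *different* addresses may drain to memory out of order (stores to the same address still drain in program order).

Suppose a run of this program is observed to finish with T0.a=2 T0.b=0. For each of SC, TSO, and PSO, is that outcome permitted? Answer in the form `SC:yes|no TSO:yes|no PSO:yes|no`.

SC:no TSO:no PSO:yes

outcome vector order: (T0.a,T0.b)
SC (4): 00, 01, 02, 22
TSO (4): 00, 01, 02, 22
PSO (6): 00, 01, 02, 20, 21, 22
target 20 ∈ {PSO}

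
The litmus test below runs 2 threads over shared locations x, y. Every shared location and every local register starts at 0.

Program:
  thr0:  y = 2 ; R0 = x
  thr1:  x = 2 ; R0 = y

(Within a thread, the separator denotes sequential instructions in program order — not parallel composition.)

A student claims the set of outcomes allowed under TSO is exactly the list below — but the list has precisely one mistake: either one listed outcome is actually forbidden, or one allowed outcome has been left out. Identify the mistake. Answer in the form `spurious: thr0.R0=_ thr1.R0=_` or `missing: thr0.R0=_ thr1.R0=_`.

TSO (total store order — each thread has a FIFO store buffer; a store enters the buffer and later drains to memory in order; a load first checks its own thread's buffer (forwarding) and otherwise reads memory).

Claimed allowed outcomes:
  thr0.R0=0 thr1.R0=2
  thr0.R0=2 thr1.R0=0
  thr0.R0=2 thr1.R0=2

missing: thr0.R0=0 thr1.R0=0

outcome vector order: (thr0.R0,thr1.R0)
TSO: 4 outcomes — {<0 0>, <0 2>, <2 0>, <2 2>}
TSO∖claimed = {<0 0>}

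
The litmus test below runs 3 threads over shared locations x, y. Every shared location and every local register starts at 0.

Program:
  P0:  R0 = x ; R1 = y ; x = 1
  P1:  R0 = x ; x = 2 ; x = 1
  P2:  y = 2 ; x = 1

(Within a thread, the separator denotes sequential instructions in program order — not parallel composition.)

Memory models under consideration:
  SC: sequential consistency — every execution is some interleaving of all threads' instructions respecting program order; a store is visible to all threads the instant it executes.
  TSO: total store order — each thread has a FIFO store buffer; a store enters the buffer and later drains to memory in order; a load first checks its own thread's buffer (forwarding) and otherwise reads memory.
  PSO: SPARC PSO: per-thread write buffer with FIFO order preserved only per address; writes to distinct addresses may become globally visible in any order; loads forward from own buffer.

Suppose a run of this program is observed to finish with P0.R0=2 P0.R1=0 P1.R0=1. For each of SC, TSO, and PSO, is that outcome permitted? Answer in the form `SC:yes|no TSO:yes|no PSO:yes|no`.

outcome vector order: (P0.R0,P0.R1,P1.R0)
[SC] allowed = {0/0/0, 0/0/1, 0/2/0, 0/2/1, 1/0/0, 1/2/0, 1/2/1, 2/0/0, 2/2/0, 2/2/1}
[TSO] allowed = {0/0/0, 0/0/1, 0/2/0, 0/2/1, 1/0/0, 1/2/0, 1/2/1, 2/0/0, 2/2/0, 2/2/1}
[PSO] allowed = {0/0/0, 0/0/1, 0/2/0, 0/2/1, 1/0/0, 1/0/1, 1/2/0, 1/2/1, 2/0/0, 2/0/1, 2/2/0, 2/2/1}
target 2/0/1 ∈ {PSO}

SC:no TSO:no PSO:yes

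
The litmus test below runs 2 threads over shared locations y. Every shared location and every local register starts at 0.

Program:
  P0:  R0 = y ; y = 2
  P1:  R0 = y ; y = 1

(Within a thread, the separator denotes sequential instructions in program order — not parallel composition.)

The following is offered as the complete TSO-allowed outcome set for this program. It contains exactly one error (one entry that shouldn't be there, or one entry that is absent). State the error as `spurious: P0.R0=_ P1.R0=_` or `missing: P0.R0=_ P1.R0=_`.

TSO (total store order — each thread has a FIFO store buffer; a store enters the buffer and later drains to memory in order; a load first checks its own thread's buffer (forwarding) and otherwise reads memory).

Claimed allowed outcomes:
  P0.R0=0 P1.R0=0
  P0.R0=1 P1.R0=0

missing: P0.R0=0 P1.R0=2

outcome vector order: (P0.R0,P1.R0)
under TSO → <0 0>; <0 2>; <1 0>
TSO∖claimed = {<0 2>}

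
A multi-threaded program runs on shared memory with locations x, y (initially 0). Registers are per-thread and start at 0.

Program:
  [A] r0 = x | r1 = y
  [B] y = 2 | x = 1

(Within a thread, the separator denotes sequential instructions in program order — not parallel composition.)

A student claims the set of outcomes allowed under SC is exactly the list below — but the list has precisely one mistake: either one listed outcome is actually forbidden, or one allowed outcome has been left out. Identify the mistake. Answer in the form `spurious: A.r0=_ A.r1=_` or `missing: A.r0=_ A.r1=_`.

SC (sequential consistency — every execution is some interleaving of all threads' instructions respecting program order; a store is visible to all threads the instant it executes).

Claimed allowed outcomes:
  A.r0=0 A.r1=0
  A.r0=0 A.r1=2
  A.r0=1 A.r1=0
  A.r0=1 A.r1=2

spurious: A.r0=1 A.r1=0

outcome vector order: (A.r0,A.r1)
SC (3): (0,0) (0,2) (1,2)
claimed∖SC = {(1,0)}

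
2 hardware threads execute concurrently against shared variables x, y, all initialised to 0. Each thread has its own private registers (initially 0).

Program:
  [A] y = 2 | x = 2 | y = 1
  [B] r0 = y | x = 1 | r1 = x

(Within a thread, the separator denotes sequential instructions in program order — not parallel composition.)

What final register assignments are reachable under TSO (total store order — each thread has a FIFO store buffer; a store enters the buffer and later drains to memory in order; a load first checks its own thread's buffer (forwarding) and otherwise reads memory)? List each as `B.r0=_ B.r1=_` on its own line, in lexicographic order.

outcome vector order: (B.r0,B.r1)
|TSO outcomes| = 5

B.r0=0 B.r1=1
B.r0=0 B.r1=2
B.r0=1 B.r1=1
B.r0=2 B.r1=1
B.r0=2 B.r1=2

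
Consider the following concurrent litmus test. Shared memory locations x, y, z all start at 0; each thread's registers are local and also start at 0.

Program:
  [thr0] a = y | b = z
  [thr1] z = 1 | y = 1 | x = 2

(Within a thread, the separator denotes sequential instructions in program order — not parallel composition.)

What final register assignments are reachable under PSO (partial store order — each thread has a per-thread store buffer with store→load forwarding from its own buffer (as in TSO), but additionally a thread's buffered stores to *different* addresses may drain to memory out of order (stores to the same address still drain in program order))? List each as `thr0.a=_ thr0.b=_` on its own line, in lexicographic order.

thr0.a=0 thr0.b=0
thr0.a=0 thr0.b=1
thr0.a=1 thr0.b=0
thr0.a=1 thr0.b=1

outcome vector order: (thr0.a,thr0.b)
|PSO outcomes| = 4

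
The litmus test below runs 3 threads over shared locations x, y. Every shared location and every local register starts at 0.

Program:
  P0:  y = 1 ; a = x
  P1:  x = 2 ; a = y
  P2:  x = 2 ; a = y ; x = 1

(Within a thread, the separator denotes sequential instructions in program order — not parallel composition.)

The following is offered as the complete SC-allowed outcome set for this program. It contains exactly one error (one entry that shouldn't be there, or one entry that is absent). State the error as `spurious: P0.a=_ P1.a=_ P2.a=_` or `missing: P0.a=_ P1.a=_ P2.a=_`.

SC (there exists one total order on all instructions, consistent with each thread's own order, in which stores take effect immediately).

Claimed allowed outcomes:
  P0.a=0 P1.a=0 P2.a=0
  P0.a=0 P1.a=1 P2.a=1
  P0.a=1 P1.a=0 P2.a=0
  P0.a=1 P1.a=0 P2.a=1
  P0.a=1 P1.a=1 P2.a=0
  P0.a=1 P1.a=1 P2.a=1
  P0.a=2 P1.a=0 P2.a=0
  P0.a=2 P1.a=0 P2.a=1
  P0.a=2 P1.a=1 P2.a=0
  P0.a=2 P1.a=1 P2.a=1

spurious: P0.a=0 P1.a=0 P2.a=0

outcome vector order: (P0.a,P1.a,P2.a)
SC (9): <0 1 1>; <1 0 0>; <1 0 1>; <1 1 0>; <1 1 1>; <2 0 0>; <2 0 1>; <2 1 0>; <2 1 1>
claimed∖SC = {<0 0 0>}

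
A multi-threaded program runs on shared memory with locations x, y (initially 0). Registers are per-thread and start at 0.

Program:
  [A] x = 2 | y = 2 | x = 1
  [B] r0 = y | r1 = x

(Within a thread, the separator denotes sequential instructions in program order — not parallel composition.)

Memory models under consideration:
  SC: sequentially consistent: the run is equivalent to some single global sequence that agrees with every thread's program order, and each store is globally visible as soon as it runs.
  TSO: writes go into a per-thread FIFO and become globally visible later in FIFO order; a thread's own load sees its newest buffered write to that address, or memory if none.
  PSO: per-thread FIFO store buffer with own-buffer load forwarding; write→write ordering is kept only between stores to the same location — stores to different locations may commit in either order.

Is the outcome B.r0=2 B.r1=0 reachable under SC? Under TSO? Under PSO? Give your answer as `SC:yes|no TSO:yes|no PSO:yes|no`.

outcome vector order: (B.r0,B.r1)
SC: 5 outcomes — {(0,0) (0,1) (0,2) (2,1) (2,2)}
TSO: 5 outcomes — {(0,0) (0,1) (0,2) (2,1) (2,2)}
PSO: 6 outcomes — {(0,0) (0,1) (0,2) (2,0) (2,1) (2,2)}
target (2,0) ∈ {PSO}

SC:no TSO:no PSO:yes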